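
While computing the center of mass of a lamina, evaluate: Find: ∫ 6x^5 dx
Using power rule: ∫ 6x^5 dx=6/6 x^6+C=x^6+C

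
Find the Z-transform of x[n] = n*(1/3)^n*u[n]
Using the property Z{n*a^n*u[n]} = az/(z-a)^2
With a = 1/3: X(z) = (1/3)z/(z - 1/3)^2, |z| > 1/3

Answer: (1/3)z/(z - 1/3)^2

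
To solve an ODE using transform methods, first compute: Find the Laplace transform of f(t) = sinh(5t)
L{sinh(at)}=a/(s²-a²)
L{sinh(5t)}=5/(s²-25)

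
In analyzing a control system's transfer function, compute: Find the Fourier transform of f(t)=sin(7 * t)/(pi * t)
sin(W*t)/(pi*t)=(W/pi)*sinc(W*t/pi) is the impulse response of the ideal low-pass filter with cutoff W (here W=7).
Its Fourier transform is a rectangular function:
F(omega)=1 for |omega| < 7, 0 otherwise

Answer: rect(omega/14) [i.e., 1 for |omega| < 7, 0 otherwise]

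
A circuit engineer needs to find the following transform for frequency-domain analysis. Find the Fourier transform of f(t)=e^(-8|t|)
Using the standard pair: F{e^(-a|t|)} = 2a/(a^2+omega^2)
With a = 8: F(omega) = 16/(64+omega^2)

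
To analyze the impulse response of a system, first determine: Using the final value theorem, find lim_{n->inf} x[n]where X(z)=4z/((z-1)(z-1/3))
Final value theorem: lim x[n]=lim_{z->1} (z-1) * X(z)
(z-1) * X(z)=4z/(z-1/3)
As z->1: 4/(1 - 1/3)=4/(2/3)=6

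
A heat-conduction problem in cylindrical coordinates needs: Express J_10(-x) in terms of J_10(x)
For integer n: J_n(-x)=(-1)^n J_n(x)
With n=10: J_10(-x)=(-1)^10 J_10(x)=J_10(x)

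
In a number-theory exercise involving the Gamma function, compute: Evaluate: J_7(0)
J_n(0)=0 for all n > 0 (Bessel function of first kind)
J_7(0)=0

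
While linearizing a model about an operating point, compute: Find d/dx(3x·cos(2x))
Product rule: (fg)' = f'g+fg'
f = 3x, f' = 3
g = cos(2x), g' = -2·sin(2x)

Answer: 3·cos(2x)-6x·sin(2x)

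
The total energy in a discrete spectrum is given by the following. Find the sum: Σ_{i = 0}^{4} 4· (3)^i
Geometric series: S=a(1 - r^n)/(1 - r)
a=4, r=3, n=5
S=4(1 - 243)/-2=484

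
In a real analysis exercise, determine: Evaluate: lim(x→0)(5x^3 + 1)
Polynomial is continuous, so substitute x = 0:
5·0^3+1 = 1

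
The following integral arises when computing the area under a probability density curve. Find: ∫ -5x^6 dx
Using power rule: ∫ -5x^6 dx = -5/7 x^7 + C = (-5/7)x^7 + C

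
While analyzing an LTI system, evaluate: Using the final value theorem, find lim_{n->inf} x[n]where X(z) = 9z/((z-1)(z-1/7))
Final value theorem: lim x[n]=lim_{z->1} (z-1) * X(z)
(z-1) * X(z)=9z/(z-1/7)
As z->1: 9/(1 - 1/7)=9/(6/7)=21/2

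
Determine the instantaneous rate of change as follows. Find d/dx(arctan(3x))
d/dx[arctan(u)] = u'/(1+u²), u = 3x, u' = 3

Answer: 3/(1+9x²)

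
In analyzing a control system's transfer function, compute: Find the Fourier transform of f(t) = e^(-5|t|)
Using the standard pair: F{e^(-a|t|)} = 2a/(a^2 + omega^2)
With a = 5: F(omega) = 10/(25 + omega^2)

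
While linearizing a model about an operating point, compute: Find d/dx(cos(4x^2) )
Chain rule: d/dx[cos(u)] = -sin(u)·u' where u = 4x^2
u' = 8x

Answer: -8x·sin(4x^2)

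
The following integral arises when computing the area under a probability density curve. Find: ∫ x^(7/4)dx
Power rule: ∫ x^(7/4) dx=x^(11/4)/(11/4)+C

Answer: (4/11)·x^(11/4)+C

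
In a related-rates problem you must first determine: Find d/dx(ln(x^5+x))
Chain rule: d/dx[ln(u)] = u'/u where u = x^5 + x
u' = 5x^4 + 1

Answer: (5x^4 + 1)/(x^5 + x)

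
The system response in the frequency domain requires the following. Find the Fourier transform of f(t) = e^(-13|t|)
Using the standard pair: F{e^(-a|t|)}=2a/(a^2 + omega^2)
With a=13: F(omega)=26/(169 + omega^2)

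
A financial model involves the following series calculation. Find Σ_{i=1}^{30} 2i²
=2·n(n+1)(2n+1)/6=2·30·31·61/6=18910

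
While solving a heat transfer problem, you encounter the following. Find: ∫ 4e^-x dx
Since d/dx[e^-x] = - e^-x, we get -4e^-x + C

Answer: -4e^-x + C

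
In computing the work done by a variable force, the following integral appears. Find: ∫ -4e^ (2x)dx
Since d/dx[e^(2x)]=2e^(2x), we get -2 e^(2x) + C

Answer: -2e^(2x) + C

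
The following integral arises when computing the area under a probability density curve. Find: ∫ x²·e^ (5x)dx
Integration by parts twice:
First: u=x², dv=e^(5x) dx => x²e^(5x)/5 - (2/5)∫ xe^(5x) dx
Second (∫ xe^(5x) dx): xe^(5x)/5 - e^(5x)/25
Combining: e^(5x)(x²/5-2x/25+2/125)+C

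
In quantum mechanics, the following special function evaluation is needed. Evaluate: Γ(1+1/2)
Γ(n + 1/2) = (2n)!√π/(4^n·n!)
= 2√π/(4·1) = (1/2)·√π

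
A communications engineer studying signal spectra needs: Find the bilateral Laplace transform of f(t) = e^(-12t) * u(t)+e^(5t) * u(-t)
For e^(-12t) * u(t): L = 1/(s + 12), Re(s) > -12
For e^(5t) * u(-t): L = -1/(s-5), Re(s) < 5
Combined: F(s) = 1/(s + 12) - 1/(s-5), -12 < Re(s) < 5

Answer: 1/(s + 12) - 1/(s-5), ROC: -12 < Re(s) < 5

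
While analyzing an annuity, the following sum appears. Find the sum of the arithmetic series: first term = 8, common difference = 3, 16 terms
Last term: a_n = 8+(16-1)·3 = 53
Sum = n(a_1+a_n)/2 = 16(8+53)/2 = 488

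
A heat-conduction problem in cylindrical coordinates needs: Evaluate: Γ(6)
Γ(n) = (n-1)! for positive integers
Γ(6) = 5! = 120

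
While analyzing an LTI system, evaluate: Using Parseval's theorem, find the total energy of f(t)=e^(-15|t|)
Parseval's theorem: E=integral |f(t)|^2 dt=(1/2pi) integral |F(omega)|^2 domega
E=integral_{-inf}^{inf} e^(-30|t|) dt=2 * integral_0^inf e^(-30t) dt=2/(2 * 15)=1/15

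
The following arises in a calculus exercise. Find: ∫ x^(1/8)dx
Power rule: ∫ x^(1/8) dx = x^(9/8)/(9/8) + C

Answer: (8/9)·x^(9/8) + C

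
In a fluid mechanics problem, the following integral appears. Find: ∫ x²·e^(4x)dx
Integration by parts twice:
First: u = x², dv = e^(4x) dx => x²e^(4x)/4 - (2/4)∫ xe^(4x) dx
Second (∫ xe^(4x) dx): xe^(4x)/4 - e^(4x)/16
Combining: e^(4x)(x²/4-2x/16+2/64)+C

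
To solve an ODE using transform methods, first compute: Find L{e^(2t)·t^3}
First shifting: L{e^(at)f(t)}=F(s-a)
L{t^3}=6/s^4
Shift s → s-2: 6/(s-2)^4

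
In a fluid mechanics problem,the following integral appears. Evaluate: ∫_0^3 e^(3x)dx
Antiderivative: (1/3)e^(3x)
Evaluate: (1/3)(e^9 - 1)

Answer: (e^9 - 1)/3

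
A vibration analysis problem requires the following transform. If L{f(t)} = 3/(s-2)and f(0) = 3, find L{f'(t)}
L{f'(t)}=s·F(s) - f(0)=3s/(s-2) - 3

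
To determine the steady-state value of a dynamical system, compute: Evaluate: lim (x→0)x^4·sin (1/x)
Squeeze theorem: -|x^4| ≤ x^4·sin(1/x) ≤ |x^4|
Since x^4 → 0 as x → 0, by squeeze theorem the limit is 0

Answer: 0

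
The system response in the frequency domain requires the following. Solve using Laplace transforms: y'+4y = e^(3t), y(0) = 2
Take L: sY - 2 + 4Y = 1/(s-3)
Y(s + 4) = 1/(s-3) + 2
Y = 1/((s-3)(s + 4)) + 2/(s + 4)
Partial fractions: 1/((s-3)(s + 4)) = (1/7)/(s-3) - (1/7)/(s + 4)
So Y = (1/7)/(s-3) + (13/7)/(s + 4)
Inverse Laplace transform (L^(-1){1/(s-3)} = e^(3t), L^(-1){1/(s + 4)} = e^(-4t)):

Answer: y(t) = (1/7)·e^(3t) + (13/7)·e^(-4t)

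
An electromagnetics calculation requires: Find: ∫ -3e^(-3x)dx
Since d/dx[e^(-3x)]=-3e^(-3x), we get 1 e^(-3x)+C

Answer: e^(-3x)+C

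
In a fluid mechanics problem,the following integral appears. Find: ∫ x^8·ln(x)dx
By parts: u=ln(x), dv=x^8 dx
du=1/x dx, v=x^9/9
=x^9·ln(x)/9 - ∫ x^8/9 dx
=x^9·ln(x)/9 - x^9/81+C

Answer: x^9(ln(x)/9-1/81)+C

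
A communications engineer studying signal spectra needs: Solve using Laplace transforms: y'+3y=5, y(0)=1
Take L of both sides: sY(s)-1+3Y(s)=5/s
Y(s)(s+3)=5/s+1
Y(s)=5/(s(s+3))+1/(s+3)
Partial fractions: 5/(s(s+3))=(5/3)/s - (5/3)/(s+3)
So Y(s)=(5/3)/s - (2/3)/(s+3)
Inverse transform (L^(-1){1/s}=1, L^(-1){1/(s+3)}=e^(-3t)):

Answer: y(t)=5/3 - (2/3)·e^(-3t)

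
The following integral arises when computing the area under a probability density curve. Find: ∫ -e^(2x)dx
Since d/dx[e^(2x)]=2e^(2x), we get -1/2 e^(2x)+C

Answer: (-1/2)e^(2x)+C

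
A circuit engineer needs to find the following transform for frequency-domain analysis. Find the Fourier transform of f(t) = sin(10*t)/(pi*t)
sin(W*t)/(pi*t)=(W/pi)*sinc(W*t/pi) is the impulse response of the ideal low-pass filter with cutoff W (here W=10).
Its Fourier transform is a rectangular function:
F(omega)=1 for |omega| < 10, 0 otherwise

Answer: rect(omega/20) [i.e., 1 for |omega| < 10, 0 otherwise]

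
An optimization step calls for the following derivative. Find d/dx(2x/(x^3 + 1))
Quotient rule: (f/g)'=(f'g - fg')/g²
f=2x, f'=2
g=x^3 + 1, g'=3x^2

Answer: (2·(x^3 + 1) - 6x^3)/(x^3 + 1)²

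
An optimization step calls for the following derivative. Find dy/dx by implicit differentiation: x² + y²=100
Differentiate both sides: 2x+2y·(dy/dx) = 0
Solve: dy/dx = -2x/(2y) = -x/y

Answer: dy/dx = -x/y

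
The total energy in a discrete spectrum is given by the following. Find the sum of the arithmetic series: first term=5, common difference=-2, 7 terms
Last term: a_n=5 + (7 - 1)·-2=-7
Sum=n(a_1 + a_n)/2=7(5 + (-7))/2=-7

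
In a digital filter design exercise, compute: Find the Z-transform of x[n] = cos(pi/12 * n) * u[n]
Z{cos(w0*n)*u[n]} = z(z - cos(w0))/(z^2-2z*cos(w0)+1)
With w0 = pi/12: X(z) = z(z - cos(pi/12))/(z^2-2z*cos(pi/12)+1)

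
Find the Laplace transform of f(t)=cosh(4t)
L{cosh(at)} = s/(s²-a²)
L{cosh(4t)} = s/(s²-16)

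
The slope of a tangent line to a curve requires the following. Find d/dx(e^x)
Chain rule: d/dx[e^u] = e^u · u' where u = x
u' = 1

Answer: 1·e^x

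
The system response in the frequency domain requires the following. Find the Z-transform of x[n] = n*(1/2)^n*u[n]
Using the property Z{n*a^n*u[n]} = az/(z-a)^2
With a = 1/2: X(z) = (1/2)z/(z - 1/2)^2, |z| > 1/2

Answer: (1/2)z/(z - 1/2)^2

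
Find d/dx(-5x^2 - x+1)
Power rule: d/dx(ax^n) = n·a·x^(n-1)
Term by term: -10·x - 1

Answer: -10x - 1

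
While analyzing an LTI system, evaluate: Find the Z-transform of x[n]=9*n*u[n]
Z{n * u[n]}=z/(z-1)^2
By linearity: Z{9 * n * u[n]}=9z/(z-1)^2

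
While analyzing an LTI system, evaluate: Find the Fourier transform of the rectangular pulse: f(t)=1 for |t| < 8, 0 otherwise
F(omega)=integral from -8 to 8 of e^(-j*omega*t) dt
=2*sin(8*omega)/omega=16*sinc(8*omega/pi)

Answer: 2*sin(8*omega)/omega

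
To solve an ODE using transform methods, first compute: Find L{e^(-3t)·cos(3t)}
First shifting: L{e^(at)f(t)}=F(s-a)
L{cos(3t)}=s/(s² + 9)
Shift: (s + 3)/((s + 3)² + 9)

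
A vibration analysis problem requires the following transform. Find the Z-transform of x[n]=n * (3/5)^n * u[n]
Using the property Z{n * a^n * u[n]} = az/(z-a)^2
With a = 3/5: X(z) = (3/5)z/(z - 3/5)^2, |z| > 3/5

Answer: (3/5)z/(z - 3/5)^2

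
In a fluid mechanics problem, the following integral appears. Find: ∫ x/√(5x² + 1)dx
Let u=5x²+1, du=10x dx
∫ (1/10)·u^(-1/2) du=√u/5+C

Answer: √(5x²+1)/5+C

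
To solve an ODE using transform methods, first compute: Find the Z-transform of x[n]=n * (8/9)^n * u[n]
Using the property Z{n*a^n*u[n]} = az/(z-a)^2
With a = 8/9: X(z) = (8/9)z/(z - 8/9)^2, |z| > 8/9

Answer: (8/9)z/(z - 8/9)^2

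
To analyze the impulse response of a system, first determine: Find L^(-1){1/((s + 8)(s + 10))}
Partial fractions: 1/((s+8)(s+10))=A/(s+8)+B/(s+10)
Cover-up: A=1/(s+10)|_{s=-8}=1/2; B=1/(s+8)|_{s=-10}=-1/2
L^(-1)=(1/2)e^(-8t) - (1/2)e^(-10t)

Answer: (1/2)(e^(-8t) - e^(-10t))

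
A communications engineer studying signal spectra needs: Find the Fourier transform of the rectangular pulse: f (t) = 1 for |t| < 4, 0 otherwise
F(omega)=integral from -4 to 4 of e^(-j*omega*t) dt
=2*sin(4*omega)/omega=8*sinc(4*omega/pi)

Answer: 2*sin(4*omega)/omega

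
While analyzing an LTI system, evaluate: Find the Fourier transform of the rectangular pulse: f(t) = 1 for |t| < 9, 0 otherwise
F(omega) = integral from -9 to 9 of e^(-j*omega*t) dt
= 2*sin(9*omega)/omega = 18*sinc(9*omega/pi)

Answer: 2*sin(9*omega)/omega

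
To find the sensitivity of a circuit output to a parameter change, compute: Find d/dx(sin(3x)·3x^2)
Product rule: (fg)' = f'g + fg'
f = sin(3x), f' = 3·cos(3x)
g = 3x^2, g' = 6x

Answer: 9·cos(3x)·x^2 + 6·sin(3x)·x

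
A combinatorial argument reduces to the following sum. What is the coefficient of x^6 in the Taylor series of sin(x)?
sin(x) has only odd powers. Coefficient of x^6 = 0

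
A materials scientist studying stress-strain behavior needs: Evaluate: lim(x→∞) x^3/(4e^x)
Apply L'Hôpital 3 times (∞/∞ each time):
Eventually get 3!/(4e^x) → 0

Answer: 0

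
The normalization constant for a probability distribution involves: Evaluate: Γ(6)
Γ(n) = (n-1)! for positive integers
Γ(6) = 5! = 120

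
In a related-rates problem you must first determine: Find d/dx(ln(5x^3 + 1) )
Chain rule: d/dx[ln(u)] = u'/u where u = 5x^3 + 1
u' = 15x^2

Answer: (15x^2)/(5x^3 + 1)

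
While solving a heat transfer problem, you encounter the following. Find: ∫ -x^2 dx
Using power rule: ∫ -x^2 dx = -1/3 x^3 + C = (-1/3)x^3 + C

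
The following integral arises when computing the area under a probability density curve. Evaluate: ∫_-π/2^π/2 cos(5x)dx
Antiderivative: sin(5x)/5
Evaluate at bounds: [sin(5·π/2)/5] - [sin(5·-π/2)/5]
=((1) - (-1))/5=2/5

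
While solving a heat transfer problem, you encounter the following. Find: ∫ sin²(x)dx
Using identity sin²(u) = (1 - cos(2u))/2:
∫ (1 - cos(2x))/2 dx = x/2 - sin(2x)/4+C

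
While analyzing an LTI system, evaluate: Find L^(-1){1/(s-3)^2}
L^(-1){1/(s-a)^n}=t^(n-1)·e^(at)/(n-1)!
Here a=3, n=2: t^1·e^(3t)/1

Answer: t·e^(3t)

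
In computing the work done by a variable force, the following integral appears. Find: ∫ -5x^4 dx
Using power rule: ∫ -5x^4 dx = -5/5 x^5+C = -x^5+C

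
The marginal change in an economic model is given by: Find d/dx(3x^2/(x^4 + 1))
Quotient rule: (f/g)'=(f'g - fg')/g²
f=3x^2, f'=6x
g=x^4+1, g'=4x^3

Answer: (6x·(x^4+1)-12x^5)/(x^4+1)²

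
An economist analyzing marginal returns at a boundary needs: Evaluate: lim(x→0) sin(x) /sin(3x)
sin(u) ≈ u for small u:
sin(x)/sin(3x) ≈ x/(3x) = 1/3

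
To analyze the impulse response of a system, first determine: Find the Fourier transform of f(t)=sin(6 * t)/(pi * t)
sin(W*t)/(pi*t)=(W/pi)*sinc(W*t/pi) is the impulse response of the ideal low-pass filter with cutoff W (here W=6).
Its Fourier transform is a rectangular function:
F(omega)=1 for |omega| < 6, 0 otherwise

Answer: rect(omega/12) [i.e., 1 for |omega| < 6, 0 otherwise]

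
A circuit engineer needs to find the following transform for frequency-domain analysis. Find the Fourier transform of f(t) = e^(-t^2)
The Fourier transform of a Gaussian e^(-t^2) is sqrt(pi) * e^(-omega^2/4).
With a=1: F(omega)=sqrt(pi) * e^(-omega^2/4)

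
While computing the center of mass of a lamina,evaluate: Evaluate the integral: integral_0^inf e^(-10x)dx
integral_0^inf e^(-10x) dx=[-1/10*e^(-10x)]_0^inf
=0 - (-1/10)=1/10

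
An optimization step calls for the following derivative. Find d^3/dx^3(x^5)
Apply power rule 3 times:
d^1: 5x^4
d^2: 20x^3
d^3: 60x^2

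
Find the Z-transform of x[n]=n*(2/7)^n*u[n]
Using the property Z{n * a^n * u[n]}=az/(z-a)^2
With a=2/7: X(z)=(2/7)z/(z - 2/7)^2, |z| > 2/7

Answer: (2/7)z/(z - 2/7)^2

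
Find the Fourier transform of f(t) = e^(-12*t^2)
The Fourier transform of a Gaussian e^(-a*t^2) is sqrt(pi/a)*e^(-omega^2/(4a)).
With a = 12: F(omega) = sqrt(pi/12)*e^(-omega^2/48)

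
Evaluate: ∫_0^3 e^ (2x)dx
Antiderivative: (1/2)e^(2x)
Evaluate: (1/2)(e^6 - 1)

Answer: (e^6 - 1)/2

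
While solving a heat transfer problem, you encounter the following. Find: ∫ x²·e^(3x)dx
Integration by parts twice:
First: u=x², dv=e^(3x) dx => x²e^(3x)/3 - (2/3)∫ xe^(3x) dx
Second (∫ xe^(3x) dx): xe^(3x)/3 - e^(3x)/9
Combining: e^(3x)(x²/3-2x/9+2/27)+C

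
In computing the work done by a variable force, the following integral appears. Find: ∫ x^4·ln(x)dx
By parts: u = ln(x), dv = x^4 dx
du = 1/x dx, v = x^5/5
= x^5·ln(x)/5 - ∫ x^4/5 dx
= x^5·ln(x)/5 - x^5/25+C

Answer: x^5(ln(x)/5-1/25)+C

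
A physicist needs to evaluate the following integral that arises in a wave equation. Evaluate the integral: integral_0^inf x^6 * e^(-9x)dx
This is a Gamma integral. Substitute u = 9x (du = 9 dx):
integral_0^inf x^6 * e^(-9x) dx = (1/9^7) integral_0^inf u^6 * e^(-u) du
= Gamma(7)/9^7 = 6!/9^7 = 720/4782969

Answer: 80/531441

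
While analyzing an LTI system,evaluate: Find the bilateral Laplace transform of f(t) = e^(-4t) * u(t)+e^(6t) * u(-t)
For e^(-4t)*u(t): L=1/(s + 4), Re(s) > -4
For e^(6t)*u(-t): L=-1/(s-6), Re(s) < 6
Combined: F(s)=1/(s + 4) - 1/(s-6), -4 < Re(s) < 6

Answer: 1/(s + 4) - 1/(s-6), ROC: -4 < Re(s) < 6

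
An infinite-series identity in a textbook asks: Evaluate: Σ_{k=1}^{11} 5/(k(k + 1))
Partial fractions: 5/(k(k+1)) = 5/k - 5/(k+1)
Telescoping sum: 5(1-1/12) = 5·11/12

Answer: 55/12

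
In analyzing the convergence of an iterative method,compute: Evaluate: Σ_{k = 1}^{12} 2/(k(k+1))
Partial fractions: 2/(k(k + 1)) = 2/k - 2/(k + 1)
Telescoping sum: 2(1 - 1/13) = 2·12/13

Answer: 24/13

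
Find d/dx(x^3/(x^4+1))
Quotient rule: (f/g)'=(f'g - fg')/g²
f=x^3, f'=3x^2
g=x^4+1, g'=4x^3

Answer: (3x^2·(x^4+1)-4x^6)/(x^4+1)²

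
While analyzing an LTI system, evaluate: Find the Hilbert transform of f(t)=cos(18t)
The Hilbert transform shifts each frequency component by -pi/2.
H{cos(wt)} = sin(wt)
With w = 18: H{cos(18t)} = sin(18t)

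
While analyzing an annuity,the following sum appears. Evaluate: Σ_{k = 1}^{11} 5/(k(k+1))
Partial fractions: 5/(k(k + 1)) = 5/k - 5/(k + 1)
Telescoping sum: 5(1 - 1/12) = 5·11/12

Answer: 55/12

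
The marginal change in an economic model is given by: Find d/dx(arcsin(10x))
d/dx[arcsin(u)]=u'/√(1-u²), u=10x, u'=10

Answer: 10/√(1-100x²)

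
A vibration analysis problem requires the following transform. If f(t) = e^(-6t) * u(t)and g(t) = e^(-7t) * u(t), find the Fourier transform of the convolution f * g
By the convolution theorem: F{f*g}=F(omega)*G(omega)
F(omega)=1/(6 + j*omega), G(omega)=1/(7 + j*omega)
F{f*g}=1/((6 + j*omega)(7 + j*omega))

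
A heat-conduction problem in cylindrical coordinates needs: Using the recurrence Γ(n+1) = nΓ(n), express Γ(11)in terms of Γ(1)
Γ(11)=10Γ(10)=10·9Γ(9)=...=10!·Γ(1)=3628800·Γ(1)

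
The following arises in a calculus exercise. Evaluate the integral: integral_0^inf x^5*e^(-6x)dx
This is a Gamma integral. Substitute u=6x (du=6 dx):
integral_0^inf x^5*e^(-6x) dx=(1/6^6) integral_0^inf u^5*e^(-u) du
=Gamma(6)/6^6=5!/6^6=120/46656

Answer: 5/1944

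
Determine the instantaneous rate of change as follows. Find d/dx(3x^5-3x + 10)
Power rule: d/dx(ax^n)=n·a·x^(n-1)
Term by term: 15·x^4 - 3

Answer: 15x^4 - 3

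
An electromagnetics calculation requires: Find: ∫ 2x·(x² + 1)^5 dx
Let u=x² + 1, du=2x dx
∫ u^5 du=u^6/6 + C

Answer: (x² + 1)^6/6 + C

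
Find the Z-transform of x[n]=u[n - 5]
Using the time-shift property: Z{u[n-5]} = z^(-5)*z/(z-1)
= z^(-4)/(z-1)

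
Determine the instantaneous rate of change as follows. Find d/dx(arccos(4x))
d/dx[arccos(u)]=-u'/√(1-u²), u=4x, u'=4

Answer: -4/√(1-16x²)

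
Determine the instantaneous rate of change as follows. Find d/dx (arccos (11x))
d/dx[arccos(u)]=-u'/√(1-u²), u=11x, u'=11

Answer: -11/√(1 - 121x²)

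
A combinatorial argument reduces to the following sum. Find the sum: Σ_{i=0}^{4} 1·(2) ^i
Geometric series: S = a(1 - r^n)/(1 - r)
a = 1, r = 2, n = 5
S = 1(1-32)/-1 = 31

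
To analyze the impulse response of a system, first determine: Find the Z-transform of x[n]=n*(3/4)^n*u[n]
Using the property Z{n * a^n * u[n]}=az/(z-a)^2
With a=3/4: X(z)=(3/4)z/(z - 3/4)^2, |z| > 3/4

Answer: (3/4)z/(z - 3/4)^2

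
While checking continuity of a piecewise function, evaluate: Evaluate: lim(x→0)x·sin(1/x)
Squeeze theorem: -|x| ≤ x·sin(1/x) ≤ |x|
Since x → 0 as x → 0, by squeeze theorem the limit is 0

Answer: 0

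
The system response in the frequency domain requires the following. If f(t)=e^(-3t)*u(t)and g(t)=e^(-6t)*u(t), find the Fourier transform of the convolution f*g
By the convolution theorem: F{f * g}=F(omega) * G(omega)
F(omega)=1/(3+j * omega), G(omega)=1/(6+j * omega)
F{f * g}=1/((3+j * omega)(6+j * omega))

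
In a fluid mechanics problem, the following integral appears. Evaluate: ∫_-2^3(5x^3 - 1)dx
Step 1: Find antiderivative F(x)=(5/4)x^4 - x
Step 2: F(3) - F(-2)=393/4 - (22)=305/4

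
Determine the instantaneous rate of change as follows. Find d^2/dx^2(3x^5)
Apply power rule 2 times:
d^1: 15x^4
d^2: 60x^3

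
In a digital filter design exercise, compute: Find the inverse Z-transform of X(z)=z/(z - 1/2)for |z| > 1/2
Standard pair: z/(z-a) <-> a^n*u[n] for causal signals
With a = 1/2: x[n] = (1/2)^n*u[n]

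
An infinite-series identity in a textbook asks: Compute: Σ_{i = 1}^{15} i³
Using formula: Σ i^3 = [n(n + 1)/2]² = [15·16/2]² = 14400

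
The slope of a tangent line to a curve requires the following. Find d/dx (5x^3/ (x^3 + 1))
Quotient rule: (f/g)' = (f'g - fg')/g²
f = 5x^3, f' = 15x^2
g = x^3 + 1, g' = 3x^2

Answer: (15x^2·(x^3 + 1) - 15x^5)/(x^3 + 1)²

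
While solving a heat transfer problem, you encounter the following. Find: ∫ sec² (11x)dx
Since d/dx[tan(11x)] = 11sec²(11x), integral = tan(11x)/11+C

Answer: (1/11)tan(11x)+C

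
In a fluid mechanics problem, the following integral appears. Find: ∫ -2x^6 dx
Using power rule: ∫ -2x^6 dx = -2/7 x^7 + C = (-2/7)x^7 + C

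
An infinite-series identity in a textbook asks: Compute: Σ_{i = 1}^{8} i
Using formula: Σ i^1=n(n + 1)/2=8·9/2=36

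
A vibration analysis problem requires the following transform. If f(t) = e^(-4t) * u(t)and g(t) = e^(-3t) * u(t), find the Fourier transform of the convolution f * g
By the convolution theorem: F{f*g} = F(omega)*G(omega)
F(omega) = 1/(4 + j*omega), G(omega) = 1/(3 + j*omega)
F{f*g} = 1/((4 + j*omega)(3 + j*omega))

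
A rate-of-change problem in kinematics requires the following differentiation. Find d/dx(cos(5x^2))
Chain rule: d/dx[cos(u)] = -sin(u)·u' where u = 5x^2
u' = 10x

Answer: -10x·sin(5x^2)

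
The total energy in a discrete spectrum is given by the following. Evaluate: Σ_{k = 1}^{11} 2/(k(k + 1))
Partial fractions: 2/(k(k + 1))=2/k - 2/(k + 1)
Telescoping sum: 2(1 - 1/12)=2·11/12

Answer: 11/6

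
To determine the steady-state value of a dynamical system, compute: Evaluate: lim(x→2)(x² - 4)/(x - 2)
Factor: (x² - 4)=(x-2)(x+2)
Cancel (x-2): lim(x→2) (x+2)=4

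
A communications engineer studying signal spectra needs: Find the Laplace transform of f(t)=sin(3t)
L{sin(wt)} = w/(s²+w²)
L{sin(3t)} = 3/(s²+9)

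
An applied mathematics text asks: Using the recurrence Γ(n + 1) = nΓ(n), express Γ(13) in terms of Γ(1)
Γ(13) = 12Γ(12) = 12·11Γ(11) = ... = 12!·Γ(1) = 479001600·Γ(1)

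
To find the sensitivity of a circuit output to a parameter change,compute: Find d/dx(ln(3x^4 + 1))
Chain rule: d/dx[ln(u)]=u'/u where u=3x^4 + 1
u'=12x^3

Answer: (12x^3)/(3x^4 + 1)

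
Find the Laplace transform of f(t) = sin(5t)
L{sin(wt)} = w/(s²+w²)
L{sin(5t)} = 5/(s²+25)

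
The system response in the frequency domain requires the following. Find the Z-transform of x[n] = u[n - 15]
Using the time-shift property: Z{u[n-15]} = z^(-15)*z/(z-1)
= z^(-14)/(z-1)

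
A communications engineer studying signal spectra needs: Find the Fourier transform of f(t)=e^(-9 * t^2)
The Fourier transform of a Gaussian e^(-a*t^2) is sqrt(pi/a)*e^(-omega^2/(4a)).
With a=9: F(omega)=sqrt(pi)/3*e^(-omega^2/36)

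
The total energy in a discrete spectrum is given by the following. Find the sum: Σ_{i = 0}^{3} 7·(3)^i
Geometric series: S=a(1 - r^n)/(1 - r)
a=7, r=3, n=4
S=7(1-81)/-2=280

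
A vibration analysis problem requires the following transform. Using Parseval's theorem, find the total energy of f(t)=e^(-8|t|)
Parseval's theorem: E=integral |f(t)|^2 dt=(1/2pi) integral |F(omega)|^2 domega
E=integral_{-inf}^{inf} e^(-16|t|) dt=2*integral_0^inf e^(-16t) dt=2/(2*8)=1/8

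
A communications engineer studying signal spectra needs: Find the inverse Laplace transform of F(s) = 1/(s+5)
L^(-1){1/(s-a)}=c·e^(at)
Here a=-5, c=1

Answer: e^(-5t)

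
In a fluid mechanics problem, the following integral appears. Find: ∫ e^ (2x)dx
Since d/dx[e^(2x)]=2e^(2x), we get 1/2 e^(2x)+C

Answer: (1/2)e^(2x)+C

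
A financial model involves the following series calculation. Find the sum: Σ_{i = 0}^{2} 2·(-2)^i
Geometric series: S = a(1 - r^n)/(1 - r)
a = 2, r = -2, n = 3
S = 2(1 + 8)/3 = 6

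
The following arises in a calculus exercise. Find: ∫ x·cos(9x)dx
By parts: u=x, dv=cos(9x) dx
du=dx, v=sin(9x)/9
=x·sin(9x)/9 + cos(9x)/9² + C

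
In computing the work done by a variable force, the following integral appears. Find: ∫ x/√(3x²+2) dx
Let u = 3x² + 2, du = 6x dx
∫ (1/6)·u^(-1/2) du = √u/3 + C

Answer: √(3x² + 2)/3 + C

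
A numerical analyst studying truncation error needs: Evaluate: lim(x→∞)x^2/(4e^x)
Apply L'Hôpital 2 times (∞/∞ each time):
Eventually get 2!/(4e^x) → 0

Answer: 0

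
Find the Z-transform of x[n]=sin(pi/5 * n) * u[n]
Z{sin(w0*n)*u[n]}=z*sin(w0)/(z^2 - 2z*cos(w0) + 1)
With w0=pi/5: X(z)=z*sin(pi/5)/(z^2 - 2z*cos(pi/5) + 1)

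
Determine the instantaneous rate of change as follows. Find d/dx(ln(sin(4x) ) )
Chain rule: d/dx[ln(u)] = u'/u where u = sin(4x)
u' = 4cos(4x)

Answer: (4cos(4x))/(sin(4x))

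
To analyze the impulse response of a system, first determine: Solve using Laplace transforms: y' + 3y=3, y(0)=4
Take L of both sides: sY(s) - 4 + 3Y(s)=3/s
Y(s)(s + 3)=3/s + 4
Y(s)=3/(s(s + 3)) + 4/(s + 3)
Partial fractions: 3/(s(s + 3))=1/s - 1/(s + 3)
So Y(s)=1/s + 3/(s + 3)
Inverse transform (L^(-1){1/s}=1, L^(-1){1/(s + 3)}=e^(-3t)):

Answer: y(t)=1 + 3·e^(-3t)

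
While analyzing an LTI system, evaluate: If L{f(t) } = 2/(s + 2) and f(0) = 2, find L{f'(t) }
L{f'(t)} = s·F(s) - f(0) = 2s/(s + 2) - 2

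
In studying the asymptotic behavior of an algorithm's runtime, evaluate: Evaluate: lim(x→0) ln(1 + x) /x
L'Hôpital (0/0): lim 1/(1+x) / 1=1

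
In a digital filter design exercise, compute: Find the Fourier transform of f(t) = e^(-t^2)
The Fourier transform of a Gaussian e^(-t^2) is sqrt(pi)*e^(-omega^2/4).
With a=1: F(omega)=sqrt(pi)*e^(-omega^2/4)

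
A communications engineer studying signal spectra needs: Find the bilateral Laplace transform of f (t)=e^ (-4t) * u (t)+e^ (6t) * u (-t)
For e^(-4t)*u(t): L=1/(s + 4), Re(s) > -4
For e^(6t)*u(-t): L=-1/(s-6), Re(s) < 6
Combined: F(s)=1/(s + 4) - 1/(s-6), -4 < Re(s) < 6

Answer: 1/(s + 4) - 1/(s-6), ROC: -4 < Re(s) < 6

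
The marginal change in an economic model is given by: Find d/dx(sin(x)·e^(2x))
Product rule: (fg)'=f'g + fg'
f=sin(x), f'=cos(x)
g=e^(2x), g'=2·e^(2x)

Answer: cos(x)·e^(2x) + 2·sin(x)·e^(2x)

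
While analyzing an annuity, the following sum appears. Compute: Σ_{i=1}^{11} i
Using formula: Σ i^1 = n(n+1)/2 = 11·12/2 = 66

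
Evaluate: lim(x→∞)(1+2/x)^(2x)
Rewrite as [(1 + 2/x)^x]^2.
lim(1 + 2/x)^x = e^2, so limit = (e^2)^2 = e^4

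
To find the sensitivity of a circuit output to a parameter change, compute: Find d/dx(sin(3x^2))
Chain rule: d/dx[sin(u)] = cos(u)·u' where u = 3x^2
u' = 6x

Answer: 6x·cos(3x^2)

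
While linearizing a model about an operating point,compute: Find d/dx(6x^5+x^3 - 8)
Power rule: d/dx(ax^n) = n·a·x^(n-1)
Term by term: 30·x^4 + 3·x^2

Answer: 30x^4 + 3x^2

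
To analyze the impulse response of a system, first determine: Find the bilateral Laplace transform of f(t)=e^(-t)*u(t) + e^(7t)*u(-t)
For e^(-t) * u(t): L=1/(s + 1), Re(s) > -1
For e^(7t) * u(-t): L=-1/(s-7), Re(s) < 7
Combined: F(s)=1/(s + 1) - 1/(s-7), -1 < Re(s) < 7

Answer: 1/(s + 1) - 1/(s-7), ROC: -1 < Re(s) < 7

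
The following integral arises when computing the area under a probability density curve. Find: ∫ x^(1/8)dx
Power rule: ∫ x^(1/8) dx = x^(9/8)/(9/8) + C

Answer: (8/9)·x^(9/8) + C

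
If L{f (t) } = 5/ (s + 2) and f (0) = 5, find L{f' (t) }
L{f'(t)}=s·F(s) - f(0)=5s/(s+2)-5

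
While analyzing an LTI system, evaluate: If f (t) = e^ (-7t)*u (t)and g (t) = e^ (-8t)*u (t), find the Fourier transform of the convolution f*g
By the convolution theorem: F{f*g}=F(omega)*G(omega)
F(omega)=1/(7 + j*omega), G(omega)=1/(8 + j*omega)
F{f*g}=1/((7 + j*omega)(8 + j*omega))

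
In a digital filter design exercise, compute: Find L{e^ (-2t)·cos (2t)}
First shifting: L{e^(at)f(t)}=F(s-a)
L{cos(2t)}=s/(s²+4)
Shift: (s+2)/((s+2)²+4)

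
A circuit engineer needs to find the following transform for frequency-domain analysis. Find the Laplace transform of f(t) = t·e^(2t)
L{t·e^(at)}=1/(s-a)²
L{t·e^(2t)}=1/(s-2)²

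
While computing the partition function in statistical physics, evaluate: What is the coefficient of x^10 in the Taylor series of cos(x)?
cos(x)=Σ (-1)^k x^(2k)/(2k)!
For x^10: (-1)^5/10!=-1/3628800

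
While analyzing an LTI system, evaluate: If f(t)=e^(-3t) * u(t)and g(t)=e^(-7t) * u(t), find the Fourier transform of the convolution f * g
By the convolution theorem: F{f * g} = F(omega) * G(omega)
F(omega) = 1/(3+j * omega), G(omega) = 1/(7+j * omega)
F{f * g} = 1/((3+j * omega)(7+j * omega))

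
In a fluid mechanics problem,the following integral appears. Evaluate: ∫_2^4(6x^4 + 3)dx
Step 1: Find antiderivative F(x) = (6/5)x^5+3x
Step 2: F(4) - F(2) = 6204/5 - (222/5) = 5982/5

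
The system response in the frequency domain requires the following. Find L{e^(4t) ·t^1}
First shifting: L{e^(at)f(t)} = F(s-a)
L{t^1} = 1/s^2
Shift s → s-4: 1/(s-4)^2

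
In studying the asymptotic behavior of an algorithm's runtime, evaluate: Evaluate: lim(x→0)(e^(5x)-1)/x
L'Hôpital (0/0): lim 5e^(5x)/1 = 5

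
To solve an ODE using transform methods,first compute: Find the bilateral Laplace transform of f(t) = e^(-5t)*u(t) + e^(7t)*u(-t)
For e^(-5t)*u(t): L = 1/(s+5), Re(s) > -5
For e^(7t)*u(-t): L = -1/(s-7), Re(s) < 7
Combined: F(s) = 1/(s+5)-1/(s-7), -5 < Re(s) < 7

Answer: 1/(s+5)-1/(s-7), ROC: -5 < Re(s) < 7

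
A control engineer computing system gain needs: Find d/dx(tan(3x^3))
Chain rule: d/dx[tan(u)]=sec²(u)·u' where u=3x^3
u'=9x^2

Answer: 9x^2·sec²(3x^3)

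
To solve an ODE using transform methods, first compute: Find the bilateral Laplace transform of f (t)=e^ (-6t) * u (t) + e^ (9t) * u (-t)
For e^(-6t) * u(t): L=1/(s + 6), Re(s) > -6
For e^(9t) * u(-t): L=-1/(s-9), Re(s) < 9
Combined: F(s)=1/(s + 6) - 1/(s-9), -6 < Re(s) < 9

Answer: 1/(s + 6) - 1/(s-9), ROC: -6 < Re(s) < 9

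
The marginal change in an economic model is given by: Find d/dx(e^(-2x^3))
Chain rule: d/dx[e^u] = e^u · u' where u = -2x^3
u' = -6x^2

Answer: -6x^2·e^(-2x^3)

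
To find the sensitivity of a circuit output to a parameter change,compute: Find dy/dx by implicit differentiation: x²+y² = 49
Differentiate both sides: 2x + 2y·(dy/dx) = 0
Solve: dy/dx = -2x/(2y) = -x/y

Answer: dy/dx = -x/y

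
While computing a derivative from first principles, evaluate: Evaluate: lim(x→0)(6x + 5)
Polynomial is continuous, so substitute x=0:
6·0+5=5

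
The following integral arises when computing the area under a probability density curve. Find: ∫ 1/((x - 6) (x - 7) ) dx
Partial fractions: 1/((x-6)(x-7))=A/(x-6)+B/(x-7)
A=-1, B=1
∫ [-1· 1/(x-6)+1· 1/(x-7)] dx
=(1)[ln|x-7| - ln|x-6|]+C

Answer: ln|(x-7)/(x-6)|+C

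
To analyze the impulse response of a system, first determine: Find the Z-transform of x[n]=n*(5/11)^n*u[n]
Using the property Z{n*a^n*u[n]} = az/(z-a)^2
With a = 5/11: X(z) = (5/11)z/(z - 5/11)^2, |z| > 5/11

Answer: (5/11)z/(z - 5/11)^2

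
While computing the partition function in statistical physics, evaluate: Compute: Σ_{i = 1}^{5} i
Using formula: Σ i^1 = n(n + 1)/2 = 5·6/2 = 15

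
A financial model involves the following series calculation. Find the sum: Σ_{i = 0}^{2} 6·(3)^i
Geometric series: S=a(1 - r^n)/(1 - r)
a=6, r=3, n=3
S=6(1-27)/-2=78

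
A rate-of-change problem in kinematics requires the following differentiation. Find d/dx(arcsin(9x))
d/dx[arcsin(u)]=u'/√(1-u²), u=9x, u'=9

Answer: 9/√(1 - 81x²)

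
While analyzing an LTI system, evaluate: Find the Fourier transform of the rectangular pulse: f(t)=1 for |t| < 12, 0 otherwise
F(omega)=integral from -12 to 12 of e^(-j*omega*t) dt
=2*sin(12*omega)/omega=24*sinc(12*omega/pi)

Answer: 2*sin(12*omega)/omega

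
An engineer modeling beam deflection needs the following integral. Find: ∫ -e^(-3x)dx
Since d/dx[e^(-3x)]=-3e^(-3x), we get 1/3 e^(-3x) + C

Answer: (1/3)e^(-3x) + C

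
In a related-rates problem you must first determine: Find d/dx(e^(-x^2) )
Chain rule: d/dx[e^u]=e^u · u' where u=-x^2
u'=-2x

Answer: -2x·e^(-x^2)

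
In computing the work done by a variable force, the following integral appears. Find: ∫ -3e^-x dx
Since d/dx[e^-x] = - e^-x, we get 3e^-x+C

Answer: 3e^-x+C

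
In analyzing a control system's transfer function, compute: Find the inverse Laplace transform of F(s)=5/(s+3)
L^(-1){5/(s-a)} = c·e^(at)
Here a = -3, c = 5

Answer: 5e^(-3t)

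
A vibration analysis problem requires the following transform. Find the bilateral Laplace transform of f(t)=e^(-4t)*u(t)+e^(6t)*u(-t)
For e^(-4t)*u(t): L=1/(s+4), Re(s) > -4
For e^(6t)*u(-t): L=-1/(s-6), Re(s) < 6
Combined: F(s)=1/(s+4)-1/(s-6), -4 < Re(s) < 6

Answer: 1/(s+4)-1/(s-6), ROC: -4 < Re(s) < 6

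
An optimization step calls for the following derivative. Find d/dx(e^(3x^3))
Chain rule: d/dx[e^u]=e^u · u' where u=3x^3
u'=9x^2

Answer: 9x^2·e^(3x^3)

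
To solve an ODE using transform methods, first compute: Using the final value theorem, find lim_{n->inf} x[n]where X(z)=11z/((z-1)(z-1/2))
Final value theorem: lim x[n] = lim_{z->1} (z-1)*X(z)
(z-1)*X(z) = 11z/(z-1/2)
As z->1: 11/(1-1/2) = 11/(1/2) = 22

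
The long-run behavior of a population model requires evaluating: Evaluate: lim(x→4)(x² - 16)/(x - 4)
Factor: (x² - 16) = (x-4)(x+4)
Cancel (x-4): lim(x→4) (x+4) = 8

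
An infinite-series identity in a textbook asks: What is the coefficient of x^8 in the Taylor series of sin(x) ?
sin(x) has only odd powers. Coefficient of x^8=0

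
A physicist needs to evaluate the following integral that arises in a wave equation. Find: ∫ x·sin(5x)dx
By parts: u = x, dv = sin(5x) dx
du = dx, v = -cos(5x)/5
= -x·cos(5x)/5 + sin(5x)/5² + C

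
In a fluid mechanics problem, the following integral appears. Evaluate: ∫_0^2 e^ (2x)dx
Antiderivative: (1/2)e^(2x)
Evaluate: (1/2)(e^4-1)

Answer: (e^4-1)/2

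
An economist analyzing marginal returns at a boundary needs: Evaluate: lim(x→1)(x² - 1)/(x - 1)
Factor: (x² - 1) = (x-1)(x+1)
Cancel (x-1): lim(x→1) (x+1) = 2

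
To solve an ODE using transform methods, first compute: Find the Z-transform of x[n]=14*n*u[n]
Z{n*u[n]} = z/(z-1)^2
By linearity: Z{14*n*u[n]} = 14z/(z-1)^2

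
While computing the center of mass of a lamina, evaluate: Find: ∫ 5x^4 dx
Using power rule: ∫ 5x^4 dx = 5/5 x^5+C = x^5+C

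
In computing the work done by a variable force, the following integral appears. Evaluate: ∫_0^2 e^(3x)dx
Antiderivative: (1/3)e^(3x)
Evaluate: (1/3)(e^6-1)

Answer: (e^6-1)/3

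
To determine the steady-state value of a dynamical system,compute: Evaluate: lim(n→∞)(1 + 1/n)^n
This is the definition of e^1: lim(1+1/n)^n = e^1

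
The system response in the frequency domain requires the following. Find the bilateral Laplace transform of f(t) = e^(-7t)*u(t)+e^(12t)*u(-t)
For e^(-7t) * u(t): L = 1/(s + 7), Re(s) > -7
For e^(12t) * u(-t): L = -1/(s-12), Re(s) < 12
Combined: F(s) = 1/(s + 7) - 1/(s-12), -7 < Re(s) < 12

Answer: 1/(s + 7) - 1/(s-12), ROC: -7 < Re(s) < 12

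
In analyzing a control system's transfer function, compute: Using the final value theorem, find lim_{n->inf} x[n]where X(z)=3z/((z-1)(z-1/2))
Final value theorem: lim x[n] = lim_{z->1} (z-1) * X(z)
(z-1) * X(z) = 3z/(z-1/2)
As z->1: 3/(1 - 1/2) = 3/(1/2) = 6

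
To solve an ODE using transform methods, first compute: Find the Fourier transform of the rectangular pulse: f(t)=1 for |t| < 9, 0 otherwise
F(omega) = integral from -9 to 9 of e^(-j*omega*t) dt
= 2*sin(9*omega)/omega = 18*sinc(9*omega/pi)

Answer: 2*sin(9*omega)/omega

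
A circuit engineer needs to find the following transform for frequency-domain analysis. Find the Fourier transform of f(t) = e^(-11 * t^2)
The Fourier transform of a Gaussian e^(-a*t^2) is sqrt(pi/a)*e^(-omega^2/(4a)).
With a=11: F(omega)=sqrt(pi/11)*e^(-omega^2/44)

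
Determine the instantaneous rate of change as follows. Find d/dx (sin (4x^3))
Chain rule: d/dx[sin(u)]=cos(u)·u' where u=4x^3
u'=12x^2

Answer: 12x^2·cos(4x^3)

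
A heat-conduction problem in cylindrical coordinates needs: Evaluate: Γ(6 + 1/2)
Γ(n+1/2) = (2n)!√π/(4^n·n!)
= 479001600√π/(4096·720) = (10395/64)·√π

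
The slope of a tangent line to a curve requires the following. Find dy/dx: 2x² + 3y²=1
Differentiate: 4x + 6y·(dy/dx)=0
dy/dx=-4x/(6y)=-(2/3)·(x/y)

Answer: dy/dx=-(2/3)·(x/y)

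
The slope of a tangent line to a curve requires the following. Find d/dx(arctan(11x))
d/dx[arctan(u)] = u'/(1+u²), u = 11x, u' = 11

Answer: 11/(1+121x²)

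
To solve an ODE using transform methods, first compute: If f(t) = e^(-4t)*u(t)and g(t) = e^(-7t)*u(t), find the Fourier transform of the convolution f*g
By the convolution theorem: F{f * g} = F(omega) * G(omega)
F(omega) = 1/(4 + j * omega), G(omega) = 1/(7 + j * omega)
F{f * g} = 1/((4 + j * omega)(7 + j * omega))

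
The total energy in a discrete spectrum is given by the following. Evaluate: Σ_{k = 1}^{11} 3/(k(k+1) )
Partial fractions: 3/(k(k + 1)) = 3/k - 3/(k + 1)
Telescoping sum: 3(1 - 1/12) = 3·11/12

Answer: 11/4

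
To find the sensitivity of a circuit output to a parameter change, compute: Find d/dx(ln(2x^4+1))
Chain rule: d/dx[ln(u)]=u'/u where u=2x^4+1
u'=8x^3

Answer: (8x^3)/(2x^4+1)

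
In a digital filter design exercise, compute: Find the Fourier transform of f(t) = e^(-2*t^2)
The Fourier transform of a Gaussian e^(-a * t^2) is sqrt(pi/a) * e^(-omega^2/(4a)).
With a=2: F(omega)=sqrt(pi/2) * e^(-omega^2/8)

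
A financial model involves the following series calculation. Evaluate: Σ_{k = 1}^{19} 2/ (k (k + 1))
Partial fractions: 2/(k(k + 1)) = 2/k - 2/(k + 1)
Telescoping sum: 2(1 - 1/20) = 2·19/20

Answer: 19/10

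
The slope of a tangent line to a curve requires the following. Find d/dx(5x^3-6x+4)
Power rule: d/dx(ax^n)=n·a·x^(n-1)
Term by term: 15·x^2-6

Answer: 15x^2-6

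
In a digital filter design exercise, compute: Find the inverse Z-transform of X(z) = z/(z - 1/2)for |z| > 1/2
Standard pair: z/(z-a) <-> a^n * u[n] for causal signals
With a=1/2: x[n]=(1/2)^n * u[n]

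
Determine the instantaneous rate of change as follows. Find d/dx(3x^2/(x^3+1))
Quotient rule: (f/g)' = (f'g - fg')/g²
f = 3x^2, f' = 6x
g = x^3 + 1, g' = 3x^2

Answer: (6x·(x^3 + 1) - 9x^4)/(x^3 + 1)²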